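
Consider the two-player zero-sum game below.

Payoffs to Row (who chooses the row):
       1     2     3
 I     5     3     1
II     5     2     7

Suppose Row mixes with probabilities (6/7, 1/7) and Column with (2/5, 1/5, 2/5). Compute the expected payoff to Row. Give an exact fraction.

Against (2/5, 1/5, 2/5), each row's expected payoff is I: 3; II: 26/5.
Taking the (6/7, 1/7)-weighted average: (6/7)·(3) + (1/7)·(26/5) = 116/35.

116/35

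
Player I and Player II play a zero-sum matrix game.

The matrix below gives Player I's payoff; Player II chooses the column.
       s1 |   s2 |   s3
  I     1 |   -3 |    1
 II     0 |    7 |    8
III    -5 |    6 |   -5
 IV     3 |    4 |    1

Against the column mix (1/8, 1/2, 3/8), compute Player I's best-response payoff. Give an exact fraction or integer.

13/2

I: (1)·(1/8) + (-3)·(1/2) + (1)·(3/8) = -1.
II: (0)·(1/8) + (7)·(1/2) + (8)·(3/8) = 13/2.
III: (-5)·(1/8) + (6)·(1/2) + (-5)·(3/8) = 1/2.
IV: (3)·(1/8) + (4)·(1/2) + (1)·(3/8) = 11/4.
The best pure response is II with expected payoff 13/2.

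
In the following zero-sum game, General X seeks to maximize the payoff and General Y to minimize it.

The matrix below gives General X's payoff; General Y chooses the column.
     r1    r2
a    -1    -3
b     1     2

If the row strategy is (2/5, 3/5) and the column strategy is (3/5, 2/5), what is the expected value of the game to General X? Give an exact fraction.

3/25

Against (3/5, 2/5), each row's expected payoff is a: -9/5; b: 7/5.
Taking the (2/5, 3/5)-weighted average: (2/5)·(-9/5) + (3/5)·(7/5) = 3/25.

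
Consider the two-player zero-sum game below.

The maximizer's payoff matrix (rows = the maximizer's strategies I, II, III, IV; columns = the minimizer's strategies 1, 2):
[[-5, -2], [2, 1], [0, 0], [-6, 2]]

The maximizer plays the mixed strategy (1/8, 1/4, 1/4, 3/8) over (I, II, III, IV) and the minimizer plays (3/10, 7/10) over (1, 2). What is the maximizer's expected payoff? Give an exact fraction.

-3/16

Against (3/10, 7/10), each row's expected payoff is I: -29/10; II: 13/10; III: 0; IV: -2/5.
Taking the (1/8, 1/4, 1/4, 3/8)-weighted average: (1/8)·(-29/10) + (1/4)·(13/10) + (1/4)·(0) + (3/8)·(-2/5) = -3/16.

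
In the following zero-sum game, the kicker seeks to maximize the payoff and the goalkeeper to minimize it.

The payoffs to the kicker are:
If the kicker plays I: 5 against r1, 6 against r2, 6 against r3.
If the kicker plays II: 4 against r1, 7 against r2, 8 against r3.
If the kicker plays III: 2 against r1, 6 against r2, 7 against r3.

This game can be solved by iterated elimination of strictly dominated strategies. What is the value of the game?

Column r3 is strictly dominated by r1 for the goalkeeper (5<6, 4<8, 2<7); eliminate r3.
Column r2 is strictly dominated by r1 for the goalkeeper (5<6, 4<7, 2<6); eliminate r2.
Row III is strictly dominated by row I (5>2); eliminate III.
Row II is strictly dominated by row I (5>4); eliminate II.
Only (I, r1) remains, with payoff 5.

5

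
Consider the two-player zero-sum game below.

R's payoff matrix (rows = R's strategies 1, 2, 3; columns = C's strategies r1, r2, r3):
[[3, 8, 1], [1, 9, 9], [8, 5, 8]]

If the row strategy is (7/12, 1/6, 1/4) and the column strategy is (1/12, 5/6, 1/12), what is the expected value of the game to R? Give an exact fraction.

Against (1/12, 5/6, 1/12), each row's expected payoff is 1: 7; 2: 25/3; 3: 11/2.
Taking the (7/12, 1/6, 1/4)-weighted average: (7/12)·(7) + (1/6)·(25/3) + (1/4)·(11/2) = 493/72.

493/72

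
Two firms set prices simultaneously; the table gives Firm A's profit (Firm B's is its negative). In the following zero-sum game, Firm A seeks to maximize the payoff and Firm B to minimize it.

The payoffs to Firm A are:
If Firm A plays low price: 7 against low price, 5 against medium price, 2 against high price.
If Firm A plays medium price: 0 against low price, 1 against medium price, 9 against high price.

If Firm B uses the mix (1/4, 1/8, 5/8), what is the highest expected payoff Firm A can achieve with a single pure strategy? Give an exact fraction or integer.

23/4

low price: (7)·(1/4) + (5)·(1/8) + (2)·(5/8) = 29/8.
medium price: (0)·(1/4) + (1)·(1/8) + (9)·(5/8) = 23/4.
The best pure response is medium price with expected payoff 23/4.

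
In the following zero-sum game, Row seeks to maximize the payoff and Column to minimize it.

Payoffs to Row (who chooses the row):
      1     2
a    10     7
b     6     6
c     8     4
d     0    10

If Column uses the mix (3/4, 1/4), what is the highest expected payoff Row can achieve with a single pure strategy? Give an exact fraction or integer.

a: (10)·(3/4) + (7)·(1/4) = 37/4.
b: (6)·(3/4) + (6)·(1/4) = 6.
c: (8)·(3/4) + (4)·(1/4) = 7.
d: (0)·(3/4) + (10)·(1/4) = 5/2.
The best pure response is a with expected payoff 37/4.

37/4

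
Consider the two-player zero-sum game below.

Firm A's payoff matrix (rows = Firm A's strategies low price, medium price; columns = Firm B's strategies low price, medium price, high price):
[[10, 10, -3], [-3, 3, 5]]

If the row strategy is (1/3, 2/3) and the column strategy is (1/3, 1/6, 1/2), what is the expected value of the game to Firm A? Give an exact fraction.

Against (1/3, 1/6, 1/2), each row's expected payoff is low price: 7/2; medium price: 2.
Taking the (1/3, 2/3)-weighted average: (1/3)·(7/2) + (2/3)·(2) = 5/2.

5/2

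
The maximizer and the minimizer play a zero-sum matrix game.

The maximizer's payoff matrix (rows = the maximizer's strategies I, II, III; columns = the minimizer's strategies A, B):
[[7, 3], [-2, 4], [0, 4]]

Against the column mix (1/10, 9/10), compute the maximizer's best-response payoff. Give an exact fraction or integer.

I: (7)·(1/10) + (3)·(9/10) = 17/5.
II: (-2)·(1/10) + (4)·(9/10) = 17/5.
III: (0)·(1/10) + (4)·(9/10) = 18/5.
The best pure response is III with expected payoff 18/5.

18/5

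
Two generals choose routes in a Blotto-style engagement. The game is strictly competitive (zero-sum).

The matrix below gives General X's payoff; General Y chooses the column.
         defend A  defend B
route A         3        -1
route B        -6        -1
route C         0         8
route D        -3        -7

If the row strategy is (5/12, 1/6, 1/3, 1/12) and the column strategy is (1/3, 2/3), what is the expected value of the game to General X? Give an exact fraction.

Against (1/3, 2/3), each row's expected payoff is route A: 1/3; route B: -8/3; route C: 16/3; route D: -17/3.
Taking the (5/12, 1/6, 1/3, 1/12)-weighted average: (5/12)·(1/3) + (1/6)·(-8/3) + (1/3)·(16/3) + (1/12)·(-17/3) = 1.

1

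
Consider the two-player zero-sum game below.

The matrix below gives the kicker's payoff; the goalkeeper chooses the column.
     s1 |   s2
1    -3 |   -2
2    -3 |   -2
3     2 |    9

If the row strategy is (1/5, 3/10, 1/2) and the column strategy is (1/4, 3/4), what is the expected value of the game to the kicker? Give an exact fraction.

Against (1/4, 3/4), each row's expected payoff is 1: -9/4; 2: -9/4; 3: 29/4.
Taking the (1/5, 3/10, 1/2)-weighted average: (1/5)·(-9/4) + (3/10)·(-9/4) + (1/2)·(29/4) = 5/2.

5/2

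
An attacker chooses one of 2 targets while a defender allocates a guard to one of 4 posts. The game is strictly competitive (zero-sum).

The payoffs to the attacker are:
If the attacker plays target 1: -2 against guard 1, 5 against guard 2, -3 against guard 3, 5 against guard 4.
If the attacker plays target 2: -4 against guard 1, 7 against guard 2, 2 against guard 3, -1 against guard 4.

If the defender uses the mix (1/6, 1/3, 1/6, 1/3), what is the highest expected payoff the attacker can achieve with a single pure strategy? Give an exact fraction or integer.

target 1: (-2)·(1/6) + (5)·(1/3) + (-3)·(1/6) + (5)·(1/3) = 5/2.
target 2: (-4)·(1/6) + (7)·(1/3) + (2)·(1/6) + (-1)·(1/3) = 5/3.
The best pure response is target 1 with expected payoff 5/2.

5/2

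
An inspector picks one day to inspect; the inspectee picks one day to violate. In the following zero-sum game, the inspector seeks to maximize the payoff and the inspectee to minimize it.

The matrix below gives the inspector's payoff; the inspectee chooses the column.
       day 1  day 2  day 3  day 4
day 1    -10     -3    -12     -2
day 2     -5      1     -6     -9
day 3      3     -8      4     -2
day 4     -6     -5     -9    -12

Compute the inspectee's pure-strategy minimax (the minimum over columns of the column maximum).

-2

The worst case (largest entry) in each column is day 1: 3, day 2: 1, day 3: 4, day 4: -2.
The best (smallest) of these is -2.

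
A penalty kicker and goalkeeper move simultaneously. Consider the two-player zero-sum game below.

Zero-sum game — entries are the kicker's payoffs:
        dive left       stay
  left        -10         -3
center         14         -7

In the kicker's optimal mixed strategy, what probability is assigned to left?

3/4

Row minima are -10 and -7, so the kicker's maximin is -7; column maxima are 14 and -3, so the goalkeeper's minimax is -3. These differ, so the equilibrium is in mixed strategies.
Let the kicker play left with probability p. The goalkeeper is indifferent when −10p + 14(1−p) = −3p − 7(1−p), giving p = 3/4.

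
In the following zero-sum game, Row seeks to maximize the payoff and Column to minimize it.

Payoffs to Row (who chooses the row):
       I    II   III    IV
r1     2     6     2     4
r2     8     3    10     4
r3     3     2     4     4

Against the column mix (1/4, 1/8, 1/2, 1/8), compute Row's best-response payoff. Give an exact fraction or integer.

63/8

r1: (2)·(1/4) + (6)·(1/8) + (2)·(1/2) + (4)·(1/8) = 11/4.
r2: (8)·(1/4) + (3)·(1/8) + (10)·(1/2) + (4)·(1/8) = 63/8.
r3: (3)·(1/4) + (2)·(1/8) + (4)·(1/2) + (4)·(1/8) = 7/2.
The best pure response is r2 with expected payoff 63/8.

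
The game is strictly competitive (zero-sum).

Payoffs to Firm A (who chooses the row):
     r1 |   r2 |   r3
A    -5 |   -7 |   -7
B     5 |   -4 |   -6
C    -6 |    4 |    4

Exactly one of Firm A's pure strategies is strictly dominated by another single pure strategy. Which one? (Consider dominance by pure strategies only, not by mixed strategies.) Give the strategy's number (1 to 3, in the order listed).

Compare A with B: 5 > -5, -4 > -7, -6 > -7.
So B strictly dominates A for Firm A; A is strictly dominated.

1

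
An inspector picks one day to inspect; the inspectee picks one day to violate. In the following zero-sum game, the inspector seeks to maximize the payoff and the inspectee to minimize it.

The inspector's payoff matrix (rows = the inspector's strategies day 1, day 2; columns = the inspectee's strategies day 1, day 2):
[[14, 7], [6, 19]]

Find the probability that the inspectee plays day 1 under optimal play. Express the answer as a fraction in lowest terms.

Row minima are 7 and 6, so the inspector's maximin is 7; column maxima are 14 and 19, so the inspectee's minimax is 14. These differ, so the equilibrium is in mixed strategies.
Let the inspectee play day 1 with probability q. The inspector is indifferent when 14q + 7(1−q) = 6q + 19(1−q), giving q = 3/5.

3/5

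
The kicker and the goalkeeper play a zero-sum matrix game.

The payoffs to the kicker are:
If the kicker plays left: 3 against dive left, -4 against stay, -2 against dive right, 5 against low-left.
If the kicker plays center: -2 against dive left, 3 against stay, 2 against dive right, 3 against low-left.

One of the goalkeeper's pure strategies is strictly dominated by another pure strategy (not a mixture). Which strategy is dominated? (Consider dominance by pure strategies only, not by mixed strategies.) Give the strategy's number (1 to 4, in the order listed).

The goalkeeper prefers columns that give the kicker less. Compare low-left with dive left: 3 < 5, -2 < 3.
So dive left strictly dominates low-left for the goalkeeper; low-left is strictly dominated.

4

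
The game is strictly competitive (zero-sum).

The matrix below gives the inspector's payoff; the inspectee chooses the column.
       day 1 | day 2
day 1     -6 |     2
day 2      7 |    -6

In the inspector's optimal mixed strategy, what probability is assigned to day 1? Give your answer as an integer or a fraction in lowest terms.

13/21

Row minima are -6 and -6, so the inspector's maximin is -6; column maxima are 7 and 2, so the inspectee's minimax is 2. These differ, so the equilibrium is in mixed strategies.
Let the inspector play day 1 with probability p. The inspectee is indifferent when −6p + 7(1−p) = 2p − 6(1−p), giving p = 13/21.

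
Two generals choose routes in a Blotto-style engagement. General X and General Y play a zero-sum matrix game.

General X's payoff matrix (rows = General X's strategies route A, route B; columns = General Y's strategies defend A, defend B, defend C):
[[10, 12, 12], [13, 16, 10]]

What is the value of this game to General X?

Column defend B is strictly dominated by defend A for General Y (it gives General X more in every row).
The remaining 2×2 game on (route A, route B) × (defend A, defend C) has no saddle point. Let General X play route A with probability p; indifference gives 10p + 13(1−p) = 12p + 10(1−p), so p = 3/5.
Similarly General Y's optimal q on defend A is 2/5, and the value is 10·(2/5) + (12)·(3/5) = 56/5.

56/5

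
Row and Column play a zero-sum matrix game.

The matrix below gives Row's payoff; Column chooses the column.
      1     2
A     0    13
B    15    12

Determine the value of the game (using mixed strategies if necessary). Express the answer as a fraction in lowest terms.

195/16

Row minima are 0 and 12, so Row's maximin is 12; column maxima are 15 and 13, so Column's minimax is 13. These differ, so the equilibrium is in mixed strategies.
Let Row play A with probability p. Column is indifferent when 15(1−p) = 13p + 12(1−p), giving p = 3/16.
Let Column play 1 with probability q. Row is indifferent when 13(1−q) = 15q + 12(1−q), giving q = 1/16.
The value is 0·(1/16) + (13)·(15/16) = 195/16.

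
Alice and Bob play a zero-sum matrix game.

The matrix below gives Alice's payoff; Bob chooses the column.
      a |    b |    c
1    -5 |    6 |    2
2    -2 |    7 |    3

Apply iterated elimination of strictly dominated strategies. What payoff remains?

Row 1 is strictly dominated by row 2 (-2>-5, 7>6, 3>2); eliminate 1.
Column c is strictly dominated by a for Bob (-2<3); eliminate c.
Column b is strictly dominated by a for Bob (-2<7); eliminate b.
Only (2, a) remains, with payoff -2.

-2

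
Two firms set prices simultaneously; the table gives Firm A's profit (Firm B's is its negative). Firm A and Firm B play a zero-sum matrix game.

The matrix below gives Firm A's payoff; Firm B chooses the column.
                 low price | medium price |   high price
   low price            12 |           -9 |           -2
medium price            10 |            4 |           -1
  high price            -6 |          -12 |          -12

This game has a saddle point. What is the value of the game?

-1

Row minima: -9, -1, -12 → Firm A's maximin is -1.
Column maxima: 12, 4, -1 → Firm B's minimax is -1.
They coincide at (medium price, high price), so the value is -1.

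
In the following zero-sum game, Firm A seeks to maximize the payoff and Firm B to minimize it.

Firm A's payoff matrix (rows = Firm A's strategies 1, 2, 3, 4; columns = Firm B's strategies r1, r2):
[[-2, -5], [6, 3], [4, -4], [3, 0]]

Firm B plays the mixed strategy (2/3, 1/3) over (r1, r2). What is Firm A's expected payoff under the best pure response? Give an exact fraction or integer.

1: (-2)·(2/3) + (-5)·(1/3) = -3.
2: (6)·(2/3) + (3)·(1/3) = 5.
3: (4)·(2/3) + (-4)·(1/3) = 4/3.
4: (3)·(2/3) + (0)·(1/3) = 2.
The best pure response is 2 with expected payoff 5.

5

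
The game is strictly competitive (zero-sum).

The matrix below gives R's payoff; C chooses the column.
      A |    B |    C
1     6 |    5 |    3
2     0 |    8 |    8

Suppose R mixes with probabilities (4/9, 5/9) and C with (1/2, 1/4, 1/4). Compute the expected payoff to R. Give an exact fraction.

40/9

Against (1/2, 1/4, 1/4), each row's expected payoff is 1: 5; 2: 4.
Taking the (4/9, 5/9)-weighted average: (4/9)·(5) + (5/9)·(4) = 40/9.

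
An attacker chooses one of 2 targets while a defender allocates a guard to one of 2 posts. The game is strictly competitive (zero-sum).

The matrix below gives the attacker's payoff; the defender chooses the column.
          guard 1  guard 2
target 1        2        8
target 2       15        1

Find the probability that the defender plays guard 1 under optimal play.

Row minima are 2 and 1, so the attacker's maximin is 2; column maxima are 15 and 8, so the defender's minimax is 8. These differ, so the equilibrium is in mixed strategies.
Let the defender play guard 1 with probability q. The attacker is indifferent when 2q + 8(1−q) = 15q + (1−q), giving q = 7/20.

7/20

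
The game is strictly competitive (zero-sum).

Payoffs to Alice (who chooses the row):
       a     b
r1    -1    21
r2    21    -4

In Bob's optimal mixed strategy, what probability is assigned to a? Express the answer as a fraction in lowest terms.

25/47

Row minima are -1 and -4, so Alice's maximin is -1; column maxima are 21 and 21, so Bob's minimax is 21. These differ, so the equilibrium is in mixed strategies.
Let Bob play a with probability q. Alice is indifferent when −q + 21(1−q) = 21q − 4(1−q), giving q = 25/47.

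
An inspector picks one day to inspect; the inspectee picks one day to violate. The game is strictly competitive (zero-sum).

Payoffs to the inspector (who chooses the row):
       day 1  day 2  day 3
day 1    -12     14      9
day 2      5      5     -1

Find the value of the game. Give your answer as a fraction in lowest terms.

Column day 2 is strictly dominated by day 3 for the inspectee (it gives the inspector more in every row).
The remaining 2×2 game on (day 1, day 2) × (day 1, day 3) has no saddle point. Let the inspector play day 1 with probability p; indifference gives −12p + 5(1−p) = 9p − (1−p), so p = 2/9.
Similarly the inspectee's optimal q on day 1 is 10/27, and the value is -12·(10/27) + (9)·(17/27) = 11/9.

11/9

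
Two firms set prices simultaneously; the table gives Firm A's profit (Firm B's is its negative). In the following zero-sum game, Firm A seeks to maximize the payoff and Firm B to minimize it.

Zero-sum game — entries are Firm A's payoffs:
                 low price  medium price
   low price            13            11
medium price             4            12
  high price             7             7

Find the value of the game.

Row high price is strictly dominated by row low price, so Firm A never plays it.
The remaining 2×2 game on (low price, medium price) × (low price, medium price) has no saddle point. Let Firm A play low price with probability p; indifference gives 13p + 4(1−p) = 11p + 12(1−p), so p = 4/5.
Similarly Firm B's optimal q on low price is 1/10, and the value is 13·(1/10) + (11)·(9/10) = 56/5.

56/5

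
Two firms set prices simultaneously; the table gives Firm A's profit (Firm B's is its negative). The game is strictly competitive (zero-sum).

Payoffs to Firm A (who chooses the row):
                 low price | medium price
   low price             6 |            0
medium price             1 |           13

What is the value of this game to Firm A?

13/3

Row minima are 0 and 1, so Firm A's maximin is 1; column maxima are 6 and 13, so Firm B's minimax is 6. These differ, so the equilibrium is in mixed strategies.
Let Firm A play low price with probability p. Firm B is indifferent when 6p + (1−p) = 13(1−p), giving p = 2/3.
Let Firm B play low price with probability q. Firm A is indifferent when 6q = q + 13(1−q), giving q = 13/18.
The value is 6·(13/18) + (0)·(5/18) = 13/3.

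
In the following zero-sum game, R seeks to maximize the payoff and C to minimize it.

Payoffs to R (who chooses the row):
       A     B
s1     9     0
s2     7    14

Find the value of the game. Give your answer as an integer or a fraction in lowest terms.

Row minima are 0 and 7, so R's maximin is 7; column maxima are 9 and 14, so C's minimax is 9. These differ, so the equilibrium is in mixed strategies.
Let R play s1 with probability p. C is indifferent when 9p + 7(1−p) = 14(1−p), giving p = 7/16.
Let C play A with probability q. R is indifferent when 9q = 7q + 14(1−q), giving q = 7/8.
The value is 9·(7/8) + (0)·(1/8) = 63/8.

63/8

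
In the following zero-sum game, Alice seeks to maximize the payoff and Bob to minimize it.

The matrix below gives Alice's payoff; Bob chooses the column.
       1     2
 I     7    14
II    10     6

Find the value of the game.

Row minima are 7 and 6, so Alice's maximin is 7; column maxima are 10 and 14, so Bob's minimax is 10. These differ, so the equilibrium is in mixed strategies.
Let Alice play I with probability p. Bob is indifferent when 7p + 10(1−p) = 14p + 6(1−p), giving p = 4/11.
Let Bob play 1 with probability q. Alice is indifferent when 7q + 14(1−q) = 10q + 6(1−q), giving q = 8/11.
The value is 7·(8/11) + (14)·(3/11) = 98/11.

98/11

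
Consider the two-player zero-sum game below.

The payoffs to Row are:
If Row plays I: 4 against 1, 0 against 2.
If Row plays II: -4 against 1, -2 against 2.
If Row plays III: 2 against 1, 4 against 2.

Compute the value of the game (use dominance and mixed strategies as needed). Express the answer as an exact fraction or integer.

8/3

Row II is strictly dominated by row III, so Row never plays it.
The remaining 2×2 game on (I, III) × (1, 2) has no saddle point. Let Row play I with probability p; indifference gives 4p + 2(1−p) = 4(1−p), so p = 1/3.
Similarly Column's optimal q on 1 is 2/3, and the value is 4·(2/3) + (0)·(1/3) = 8/3.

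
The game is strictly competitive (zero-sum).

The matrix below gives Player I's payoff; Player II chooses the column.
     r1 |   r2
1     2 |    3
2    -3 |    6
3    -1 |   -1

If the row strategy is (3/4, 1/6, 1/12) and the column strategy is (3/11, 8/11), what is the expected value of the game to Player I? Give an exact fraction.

Against (3/11, 8/11), each row's expected payoff is 1: 30/11; 2: 39/11; 3: -1.
Taking the (3/4, 1/6, 1/12)-weighted average: (3/4)·(30/11) + (1/6)·(39/11) + (1/12)·(-1) = 337/132.

337/132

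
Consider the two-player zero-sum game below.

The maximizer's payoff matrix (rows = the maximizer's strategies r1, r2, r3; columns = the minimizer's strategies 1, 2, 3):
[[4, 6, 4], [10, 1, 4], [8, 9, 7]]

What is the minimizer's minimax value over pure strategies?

The worst case (largest entry) in each column is 1: 10, 2: 9, 3: 7.
The best (smallest) of these is 7.

7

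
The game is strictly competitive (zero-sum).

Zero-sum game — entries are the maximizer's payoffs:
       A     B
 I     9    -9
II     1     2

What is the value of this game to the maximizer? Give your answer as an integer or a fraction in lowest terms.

Row minima are -9 and 1, so the maximizer's maximin is 1; column maxima are 9 and 2, so the minimizer's minimax is 2. These differ, so the equilibrium is in mixed strategies.
Let the maximizer play I with probability p. The minimizer is indifferent when 9p + (1−p) = −9p + 2(1−p), giving p = 1/19.
Let the minimizer play A with probability q. The maximizer is indifferent when 9q − 9(1−q) = q + 2(1−q), giving q = 11/19.
The value is 9·(11/19) + (-9)·(8/19) = 27/19.

27/19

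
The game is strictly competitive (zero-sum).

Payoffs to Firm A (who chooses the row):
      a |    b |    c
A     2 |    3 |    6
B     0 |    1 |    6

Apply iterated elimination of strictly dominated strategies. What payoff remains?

Column b is strictly dominated by a for Firm B (2<3, 0<1); eliminate b.
Column c is strictly dominated by a for Firm B (2<6, 0<6); eliminate c.
Row B is strictly dominated by row A (2>0); eliminate B.
Only (A, a) remains, with payoff 2.

2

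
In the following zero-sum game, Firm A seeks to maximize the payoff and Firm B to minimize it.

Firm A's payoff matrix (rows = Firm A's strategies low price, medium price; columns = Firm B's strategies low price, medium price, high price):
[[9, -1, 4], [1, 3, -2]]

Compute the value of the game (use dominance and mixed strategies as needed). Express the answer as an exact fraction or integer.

Column low price is strictly dominated by high price for Firm B (it gives Firm A more in every row).
The remaining 2×2 game on (low price, medium price) × (medium price, high price) has no saddle point. Let Firm A play low price with probability p; indifference gives −p + 3(1−p) = 4p − 2(1−p), so p = 1/2.
Similarly Firm B's optimal q on medium price is 3/5, and the value is -1·(3/5) + (4)·(2/5) = 1.

1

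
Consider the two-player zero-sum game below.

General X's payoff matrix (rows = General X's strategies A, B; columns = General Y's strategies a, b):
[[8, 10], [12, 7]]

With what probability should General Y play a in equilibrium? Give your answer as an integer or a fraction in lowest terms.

3/7

Row minima are 8 and 7, so General X's maximin is 8; column maxima are 12 and 10, so General Y's minimax is 10. These differ, so the equilibrium is in mixed strategies.
Let General Y play a with probability q. General X is indifferent when 8q + 10(1−q) = 12q + 7(1−q), giving q = 3/7.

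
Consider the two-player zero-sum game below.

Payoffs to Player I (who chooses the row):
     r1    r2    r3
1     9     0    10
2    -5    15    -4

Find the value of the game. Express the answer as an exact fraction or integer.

135/29

Column r3 is strictly dominated by r1 for Player II (it gives Player I more in every row).
The remaining 2×2 game on (1, 2) × (r1, r2) has no saddle point. Let Player I play 1 with probability p; indifference gives 9p − 5(1−p) = 15(1−p), so p = 20/29.
Similarly Player II's optimal q on r1 is 15/29, and the value is 9·(15/29) + (0)·(14/29) = 135/29.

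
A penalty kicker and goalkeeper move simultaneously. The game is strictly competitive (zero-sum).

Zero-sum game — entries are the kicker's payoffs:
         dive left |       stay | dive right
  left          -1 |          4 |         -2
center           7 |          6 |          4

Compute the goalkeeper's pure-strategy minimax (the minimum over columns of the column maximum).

The worst case (largest entry) in each column is dive left: 7, stay: 6, dive right: 4.
The best (smallest) of these is 4.

4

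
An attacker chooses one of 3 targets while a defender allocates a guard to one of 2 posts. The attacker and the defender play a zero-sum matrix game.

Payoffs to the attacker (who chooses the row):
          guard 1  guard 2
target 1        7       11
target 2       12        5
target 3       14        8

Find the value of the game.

Row target 2 is strictly dominated by row target 3, so the attacker never plays it.
The remaining 2×2 game on (target 1, target 3) × (guard 1, guard 2) has no saddle point. Let the attacker play target 1 with probability p; indifference gives 7p + 14(1−p) = 11p + 8(1−p), so p = 3/5.
Similarly the defender's optimal q on guard 1 is 3/10, and the value is 7·(3/10) + (11)·(7/10) = 49/5.

49/5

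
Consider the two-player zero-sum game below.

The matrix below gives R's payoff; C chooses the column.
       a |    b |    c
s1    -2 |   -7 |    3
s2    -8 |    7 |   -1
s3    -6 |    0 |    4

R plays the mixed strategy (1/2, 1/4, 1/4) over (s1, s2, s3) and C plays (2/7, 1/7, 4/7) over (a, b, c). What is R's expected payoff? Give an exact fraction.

-1/4

Against (2/7, 1/7, 4/7), each row's expected payoff is s1: 1/7; s2: -13/7; s3: 4/7.
Taking the (1/2, 1/4, 1/4)-weighted average: (1/2)·(1/7) + (1/4)·(-13/7) + (1/4)·(4/7) = -1/4.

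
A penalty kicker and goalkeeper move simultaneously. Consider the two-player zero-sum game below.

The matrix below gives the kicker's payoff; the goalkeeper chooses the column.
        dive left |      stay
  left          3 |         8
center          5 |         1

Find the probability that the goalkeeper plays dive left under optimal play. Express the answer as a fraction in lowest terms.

Row minima are 3 and 1, so the kicker's maximin is 3; column maxima are 5 and 8, so the goalkeeper's minimax is 5. These differ, so the equilibrium is in mixed strategies.
Let the goalkeeper play dive left with probability q. The kicker is indifferent when 3q + 8(1−q) = 5q + (1−q), giving q = 7/9.

7/9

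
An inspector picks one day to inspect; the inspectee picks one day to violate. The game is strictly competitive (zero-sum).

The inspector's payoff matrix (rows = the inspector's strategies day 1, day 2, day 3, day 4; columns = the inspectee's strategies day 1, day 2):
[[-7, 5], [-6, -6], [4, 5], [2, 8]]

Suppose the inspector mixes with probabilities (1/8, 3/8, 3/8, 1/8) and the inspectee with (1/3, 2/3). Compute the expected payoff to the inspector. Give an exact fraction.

3/8

Against (1/3, 2/3), each row's expected payoff is day 1: 1; day 2: -6; day 3: 14/3; day 4: 6.
Taking the (1/8, 3/8, 3/8, 1/8)-weighted average: (1/8)·(1) + (3/8)·(-6) + (3/8)·(14/3) + (1/8)·(6) = 3/8.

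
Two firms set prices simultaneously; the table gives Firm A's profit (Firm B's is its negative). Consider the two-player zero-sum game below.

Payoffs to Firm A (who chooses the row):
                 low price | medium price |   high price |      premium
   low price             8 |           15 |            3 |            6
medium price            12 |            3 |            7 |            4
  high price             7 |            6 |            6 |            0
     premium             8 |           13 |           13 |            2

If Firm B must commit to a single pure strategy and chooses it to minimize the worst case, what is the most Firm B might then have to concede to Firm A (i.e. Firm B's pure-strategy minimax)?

The worst case (largest entry) in each column is low price: 12, medium price: 15, high price: 13, premium: 6.
The best (smallest) of these is 6.

6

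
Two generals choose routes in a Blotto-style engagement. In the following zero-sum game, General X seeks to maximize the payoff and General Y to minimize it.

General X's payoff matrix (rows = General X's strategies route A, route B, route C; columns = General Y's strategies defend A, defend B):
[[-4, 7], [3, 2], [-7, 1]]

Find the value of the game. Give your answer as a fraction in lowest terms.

29/12

Row route C is strictly dominated by row route A, so General X never plays it.
The remaining 2×2 game on (route A, route B) × (defend A, defend B) has no saddle point. Let General X play route A with probability p; indifference gives −4p + 3(1−p) = 7p + 2(1−p), so p = 1/12.
Similarly General Y's optimal q on defend A is 5/12, and the value is -4·(5/12) + (7)·(7/12) = 29/12.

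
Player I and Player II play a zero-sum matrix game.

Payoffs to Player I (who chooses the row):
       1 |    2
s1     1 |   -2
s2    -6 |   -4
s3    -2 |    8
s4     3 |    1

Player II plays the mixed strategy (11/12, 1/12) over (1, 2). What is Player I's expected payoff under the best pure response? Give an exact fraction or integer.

17/6

s1: (1)·(11/12) + (-2)·(1/12) = 3/4.
s2: (-6)·(11/12) + (-4)·(1/12) = -35/6.
s3: (-2)·(11/12) + (8)·(1/12) = -7/6.
s4: (3)·(11/12) + (1)·(1/12) = 17/6.
The best pure response is s4 with expected payoff 17/6.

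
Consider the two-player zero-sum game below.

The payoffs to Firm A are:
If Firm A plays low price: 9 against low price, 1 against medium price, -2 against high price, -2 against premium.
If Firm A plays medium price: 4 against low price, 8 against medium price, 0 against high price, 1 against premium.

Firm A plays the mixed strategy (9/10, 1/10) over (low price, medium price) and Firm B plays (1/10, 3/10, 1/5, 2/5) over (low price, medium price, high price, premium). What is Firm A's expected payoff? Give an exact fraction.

Against (1/10, 3/10, 1/5, 2/5), each row's expected payoff is low price: 0; medium price: 16/5.
Taking the (9/10, 1/10)-weighted average: (9/10)·(0) + (1/10)·(16/5) = 8/25.

8/25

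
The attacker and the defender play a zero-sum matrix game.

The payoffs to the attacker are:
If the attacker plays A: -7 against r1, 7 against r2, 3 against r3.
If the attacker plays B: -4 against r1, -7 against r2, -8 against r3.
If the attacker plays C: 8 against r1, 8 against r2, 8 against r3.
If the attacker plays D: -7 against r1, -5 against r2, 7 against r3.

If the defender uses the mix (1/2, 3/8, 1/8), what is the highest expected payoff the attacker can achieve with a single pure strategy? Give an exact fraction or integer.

8

A: (-7)·(1/2) + (7)·(3/8) + (3)·(1/8) = -1/2.
B: (-4)·(1/2) + (-7)·(3/8) + (-8)·(1/8) = -45/8.
C: (8)·(1/2) + (8)·(3/8) + (8)·(1/8) = 8.
D: (-7)·(1/2) + (-5)·(3/8) + (7)·(1/8) = -9/2.
The best pure response is C with expected payoff 8.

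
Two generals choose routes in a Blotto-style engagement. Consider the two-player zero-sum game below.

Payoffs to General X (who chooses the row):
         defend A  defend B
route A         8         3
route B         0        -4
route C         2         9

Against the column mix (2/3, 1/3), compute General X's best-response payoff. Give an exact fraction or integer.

19/3

route A: (8)·(2/3) + (3)·(1/3) = 19/3.
route B: (0)·(2/3) + (-4)·(1/3) = -4/3.
route C: (2)·(2/3) + (9)·(1/3) = 13/3.
The best pure response is route A with expected payoff 19/3.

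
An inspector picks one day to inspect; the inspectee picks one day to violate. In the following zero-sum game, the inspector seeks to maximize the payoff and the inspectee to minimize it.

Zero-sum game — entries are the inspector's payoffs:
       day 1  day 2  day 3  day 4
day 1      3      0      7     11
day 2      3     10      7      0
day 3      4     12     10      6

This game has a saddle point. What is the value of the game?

4

Row minima: 0, 0, 4 → the inspector's maximin is 4.
Column maxima: 4, 12, 10, 11 → the inspectee's minimax is 4.
They coincide at (day 3, day 1), so the value is 4.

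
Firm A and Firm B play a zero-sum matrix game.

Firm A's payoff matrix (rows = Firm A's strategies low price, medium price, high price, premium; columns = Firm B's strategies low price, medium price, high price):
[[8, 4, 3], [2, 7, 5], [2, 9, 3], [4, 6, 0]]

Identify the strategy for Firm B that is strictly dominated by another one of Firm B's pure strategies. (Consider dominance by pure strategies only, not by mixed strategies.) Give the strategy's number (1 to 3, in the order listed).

2

Firm B prefers columns that give Firm A less. Compare medium price with high price: 3 < 4, 5 < 7, 3 < 9, 0 < 6.
So high price strictly dominates medium price for Firm B; medium price is strictly dominated.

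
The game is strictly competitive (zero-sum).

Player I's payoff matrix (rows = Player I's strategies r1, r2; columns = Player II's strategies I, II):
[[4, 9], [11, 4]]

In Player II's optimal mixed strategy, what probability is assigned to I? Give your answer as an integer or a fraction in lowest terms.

5/12

Row minima are 4 and 4, so Player I's maximin is 4; column maxima are 11 and 9, so Player II's minimax is 9. These differ, so the equilibrium is in mixed strategies.
Let Player II play I with probability q. Player I is indifferent when 4q + 9(1−q) = 11q + 4(1−q), giving q = 5/12.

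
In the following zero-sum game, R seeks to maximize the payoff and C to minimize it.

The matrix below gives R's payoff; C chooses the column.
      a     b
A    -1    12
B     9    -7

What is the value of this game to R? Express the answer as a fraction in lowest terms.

Row minima are -1 and -7, so R's maximin is -1; column maxima are 9 and 12, so C's minimax is 9. These differ, so the equilibrium is in mixed strategies.
Let R play A with probability p. C is indifferent when −p + 9(1−p) = 12p − 7(1−p), giving p = 16/29.
Let C play a with probability q. R is indifferent when −q + 12(1−q) = 9q − 7(1−q), giving q = 19/29.
The value is -1·(19/29) + (12)·(10/29) = 101/29.

101/29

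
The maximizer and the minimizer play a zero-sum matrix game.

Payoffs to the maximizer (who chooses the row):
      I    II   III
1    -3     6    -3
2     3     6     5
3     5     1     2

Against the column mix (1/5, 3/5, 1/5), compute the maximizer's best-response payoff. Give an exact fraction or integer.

26/5

1: (-3)·(1/5) + (6)·(3/5) + (-3)·(1/5) = 12/5.
2: (3)·(1/5) + (6)·(3/5) + (5)·(1/5) = 26/5.
3: (5)·(1/5) + (1)·(3/5) + (2)·(1/5) = 2.
The best pure response is 2 with expected payoff 26/5.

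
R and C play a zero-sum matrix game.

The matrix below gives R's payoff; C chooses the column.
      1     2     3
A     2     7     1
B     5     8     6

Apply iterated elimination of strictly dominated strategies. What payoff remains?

Column 2 is strictly dominated by 1 for C (2<7, 5<8); eliminate 2.
Row A is strictly dominated by row B (5>2, 6>1); eliminate A.
Column 3 is strictly dominated by 1 for C (5<6); eliminate 3.
Only (B, 1) remains, with payoff 5.

5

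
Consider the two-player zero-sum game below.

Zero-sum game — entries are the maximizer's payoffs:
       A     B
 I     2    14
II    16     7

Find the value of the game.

Row minima are 2 and 7, so the maximizer's maximin is 7; column maxima are 16 and 14, so the minimizer's minimax is 14. These differ, so the equilibrium is in mixed strategies.
Let the maximizer play I with probability p. The minimizer is indifferent when 2p + 16(1−p) = 14p + 7(1−p), giving p = 3/7.
Let the minimizer play A with probability q. The maximizer is indifferent when 2q + 14(1−q) = 16q + 7(1−q), giving q = 1/3.
The value is 2·(1/3) + (14)·(2/3) = 10.

10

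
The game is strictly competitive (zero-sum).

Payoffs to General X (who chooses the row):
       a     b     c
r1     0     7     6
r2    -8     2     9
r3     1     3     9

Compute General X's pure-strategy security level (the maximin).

The worst-case payoff for each row is r1: 0, r2: -8, r3: 1.
The best of these is 1.

1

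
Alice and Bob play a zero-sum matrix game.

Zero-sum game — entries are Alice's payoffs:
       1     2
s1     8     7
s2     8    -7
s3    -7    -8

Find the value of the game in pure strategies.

7

Row minima: 7, -7, -8 → Alice's maximin is 7.
Column maxima: 8, 7 → Bob's minimax is 7.
They coincide at (s1, 2), so the value is 7.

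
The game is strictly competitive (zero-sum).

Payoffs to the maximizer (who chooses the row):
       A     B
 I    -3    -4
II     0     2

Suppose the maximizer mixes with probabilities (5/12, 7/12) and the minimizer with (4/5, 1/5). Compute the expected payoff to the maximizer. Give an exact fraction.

-11/10

Against (4/5, 1/5), each row's expected payoff is I: -16/5; II: 2/5.
Taking the (5/12, 7/12)-weighted average: (5/12)·(-16/5) + (7/12)·(2/5) = -11/10.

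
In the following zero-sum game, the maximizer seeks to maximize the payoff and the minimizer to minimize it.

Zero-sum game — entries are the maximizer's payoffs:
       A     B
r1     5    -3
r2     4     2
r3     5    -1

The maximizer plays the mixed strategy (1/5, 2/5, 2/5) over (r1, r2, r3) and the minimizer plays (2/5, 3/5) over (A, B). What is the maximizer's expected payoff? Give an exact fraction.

Against (2/5, 3/5), each row's expected payoff is r1: 1/5; r2: 14/5; r3: 7/5.
Taking the (1/5, 2/5, 2/5)-weighted average: (1/5)·(1/5) + (2/5)·(14/5) + (2/5)·(7/5) = 43/25.

43/25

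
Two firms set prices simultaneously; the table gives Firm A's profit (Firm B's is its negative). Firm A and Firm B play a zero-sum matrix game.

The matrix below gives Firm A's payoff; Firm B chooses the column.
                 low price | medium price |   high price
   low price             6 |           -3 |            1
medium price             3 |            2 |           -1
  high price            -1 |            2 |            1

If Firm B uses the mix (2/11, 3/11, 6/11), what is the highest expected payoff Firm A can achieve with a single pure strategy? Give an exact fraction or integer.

10/11

low price: (6)·(2/11) + (-3)·(3/11) + (1)·(6/11) = 9/11.
medium price: (3)·(2/11) + (2)·(3/11) + (-1)·(6/11) = 6/11.
high price: (-1)·(2/11) + (2)·(3/11) + (1)·(6/11) = 10/11.
The best pure response is high price with expected payoff 10/11.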